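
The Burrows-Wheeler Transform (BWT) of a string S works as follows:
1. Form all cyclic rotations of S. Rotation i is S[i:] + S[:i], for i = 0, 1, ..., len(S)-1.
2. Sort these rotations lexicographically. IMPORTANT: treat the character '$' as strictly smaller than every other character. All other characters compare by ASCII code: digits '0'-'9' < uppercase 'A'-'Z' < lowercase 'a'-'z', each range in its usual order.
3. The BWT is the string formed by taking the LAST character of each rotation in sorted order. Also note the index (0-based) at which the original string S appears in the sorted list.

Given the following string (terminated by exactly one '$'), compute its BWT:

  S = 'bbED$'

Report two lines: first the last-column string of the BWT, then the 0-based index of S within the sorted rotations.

All 5 rotations (rotation i = S[i:]+S[:i]):
  rot[0] = bbED$
  rot[1] = bED$b
  rot[2] = ED$bb
  rot[3] = D$bbE
  rot[4] = $bbED
Sorted (with $ < everything):
  sorted[0] = $bbED  (last char: 'D')
  sorted[1] = D$bbE  (last char: 'E')
  sorted[2] = ED$bb  (last char: 'b')
  sorted[3] = bED$b  (last char: 'b')
  sorted[4] = bbED$  (last char: '$')
Last column: DEbb$
Original string S is at sorted index 4

Answer: DEbb$
4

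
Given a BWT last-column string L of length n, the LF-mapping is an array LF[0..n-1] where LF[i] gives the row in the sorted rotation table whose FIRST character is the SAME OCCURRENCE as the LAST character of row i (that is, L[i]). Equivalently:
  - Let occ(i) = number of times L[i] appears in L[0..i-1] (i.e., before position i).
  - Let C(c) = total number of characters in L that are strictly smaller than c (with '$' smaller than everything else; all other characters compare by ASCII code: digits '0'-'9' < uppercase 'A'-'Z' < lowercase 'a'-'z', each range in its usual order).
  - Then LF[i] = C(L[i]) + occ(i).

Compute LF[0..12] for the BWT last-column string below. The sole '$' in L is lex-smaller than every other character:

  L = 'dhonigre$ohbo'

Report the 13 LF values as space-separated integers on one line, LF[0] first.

Answer: 2 5 9 8 7 4 12 3 0 10 6 1 11

Derivation:
Char counts: '$':1, 'b':1, 'd':1, 'e':1, 'g':1, 'h':2, 'i':1, 'n':1, 'o':3, 'r':1
C (first-col start): C('$')=0, C('b')=1, C('d')=2, C('e')=3, C('g')=4, C('h')=5, C('i')=7, C('n')=8, C('o')=9, C('r')=12
L[0]='d': occ=0, LF[0]=C('d')+0=2+0=2
L[1]='h': occ=0, LF[1]=C('h')+0=5+0=5
L[2]='o': occ=0, LF[2]=C('o')+0=9+0=9
L[3]='n': occ=0, LF[3]=C('n')+0=8+0=8
L[4]='i': occ=0, LF[4]=C('i')+0=7+0=7
L[5]='g': occ=0, LF[5]=C('g')+0=4+0=4
L[6]='r': occ=0, LF[6]=C('r')+0=12+0=12
L[7]='e': occ=0, LF[7]=C('e')+0=3+0=3
L[8]='$': occ=0, LF[8]=C('$')+0=0+0=0
L[9]='o': occ=1, LF[9]=C('o')+1=9+1=10
L[10]='h': occ=1, LF[10]=C('h')+1=5+1=6
L[11]='b': occ=0, LF[11]=C('b')+0=1+0=1
L[12]='o': occ=2, LF[12]=C('o')+2=9+2=11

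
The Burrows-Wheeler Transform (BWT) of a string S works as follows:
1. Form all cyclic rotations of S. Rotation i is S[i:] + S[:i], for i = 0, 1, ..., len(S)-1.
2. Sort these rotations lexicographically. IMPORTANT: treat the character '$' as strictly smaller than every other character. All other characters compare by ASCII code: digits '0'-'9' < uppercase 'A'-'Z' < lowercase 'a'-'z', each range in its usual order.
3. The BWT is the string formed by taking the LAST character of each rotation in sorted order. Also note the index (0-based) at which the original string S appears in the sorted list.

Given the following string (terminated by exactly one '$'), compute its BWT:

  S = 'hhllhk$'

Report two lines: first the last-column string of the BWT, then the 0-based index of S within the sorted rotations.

All 7 rotations (rotation i = S[i:]+S[:i]):
  rot[0] = hhllhk$
  rot[1] = hllhk$h
  rot[2] = llhk$hh
  rot[3] = lhk$hhl
  rot[4] = hk$hhll
  rot[5] = k$hhllh
  rot[6] = $hhllhk
Sorted (with $ < everything):
  sorted[0] = $hhllhk  (last char: 'k')
  sorted[1] = hhllhk$  (last char: '$')
  sorted[2] = hk$hhll  (last char: 'l')
  sorted[3] = hllhk$h  (last char: 'h')
  sorted[4] = k$hhllh  (last char: 'h')
  sorted[5] = lhk$hhl  (last char: 'l')
  sorted[6] = llhk$hh  (last char: 'h')
Last column: k$lhhlh
Original string S is at sorted index 1

Answer: k$lhhlh
1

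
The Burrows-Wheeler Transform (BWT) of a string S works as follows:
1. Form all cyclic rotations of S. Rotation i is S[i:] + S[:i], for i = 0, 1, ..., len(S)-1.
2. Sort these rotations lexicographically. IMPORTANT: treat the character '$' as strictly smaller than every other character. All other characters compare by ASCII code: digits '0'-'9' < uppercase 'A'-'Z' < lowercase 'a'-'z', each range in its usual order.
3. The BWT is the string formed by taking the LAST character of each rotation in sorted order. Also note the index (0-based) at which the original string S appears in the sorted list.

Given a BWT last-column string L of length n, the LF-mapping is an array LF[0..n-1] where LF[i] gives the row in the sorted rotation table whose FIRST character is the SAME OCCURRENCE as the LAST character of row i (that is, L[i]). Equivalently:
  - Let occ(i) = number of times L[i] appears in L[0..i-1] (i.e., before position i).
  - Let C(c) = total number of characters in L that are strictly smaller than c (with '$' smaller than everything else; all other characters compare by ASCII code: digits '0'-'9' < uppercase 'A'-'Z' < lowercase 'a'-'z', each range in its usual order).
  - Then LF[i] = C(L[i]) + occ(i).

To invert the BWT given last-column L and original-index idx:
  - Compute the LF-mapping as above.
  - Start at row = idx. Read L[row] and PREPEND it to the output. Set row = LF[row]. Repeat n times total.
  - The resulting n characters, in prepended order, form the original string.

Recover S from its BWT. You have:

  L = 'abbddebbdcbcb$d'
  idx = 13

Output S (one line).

LF mapping: 1 2 3 10 11 14 4 5 12 8 6 9 7 0 13
Walk LF starting at row 13, prepending L[row]:
  step 1: row=13, L[13]='$', prepend. Next row=LF[13]=0
  step 2: row=0, L[0]='a', prepend. Next row=LF[0]=1
  step 3: row=1, L[1]='b', prepend. Next row=LF[1]=2
  step 4: row=2, L[2]='b', prepend. Next row=LF[2]=3
  step 5: row=3, L[3]='d', prepend. Next row=LF[3]=10
  step 6: row=10, L[10]='b', prepend. Next row=LF[10]=6
  step 7: row=6, L[6]='b', prepend. Next row=LF[6]=4
  step 8: row=4, L[4]='d', prepend. Next row=LF[4]=11
  step 9: row=11, L[11]='c', prepend. Next row=LF[11]=9
  step 10: row=9, L[9]='c', prepend. Next row=LF[9]=8
  step 11: row=8, L[8]='d', prepend. Next row=LF[8]=12
  step 12: row=12, L[12]='b', prepend. Next row=LF[12]=7
  step 13: row=7, L[7]='b', prepend. Next row=LF[7]=5
  step 14: row=5, L[5]='e', prepend. Next row=LF[5]=14
  step 15: row=14, L[14]='d', prepend. Next row=LF[14]=13
Reversed output: debbdccdbbdbba$

Answer: debbdccdbbdbba$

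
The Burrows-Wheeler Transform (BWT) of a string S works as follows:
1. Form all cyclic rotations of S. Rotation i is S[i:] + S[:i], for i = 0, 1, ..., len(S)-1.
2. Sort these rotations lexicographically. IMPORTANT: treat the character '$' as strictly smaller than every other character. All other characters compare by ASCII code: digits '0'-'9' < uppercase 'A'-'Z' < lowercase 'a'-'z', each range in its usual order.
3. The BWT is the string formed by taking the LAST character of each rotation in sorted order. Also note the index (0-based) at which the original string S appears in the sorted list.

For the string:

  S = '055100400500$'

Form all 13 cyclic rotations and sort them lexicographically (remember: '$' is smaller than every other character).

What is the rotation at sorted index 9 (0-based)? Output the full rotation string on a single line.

Answer: 400500$055100

Derivation:
All 13 rotations (rotation i = S[i:]+S[:i]):
  rot[0] = 055100400500$
  rot[1] = 55100400500$0
  rot[2] = 5100400500$05
  rot[3] = 100400500$055
  rot[4] = 00400500$0551
  rot[5] = 0400500$05510
  rot[6] = 400500$055100
  rot[7] = 00500$0551004
  rot[8] = 0500$05510040
  rot[9] = 500$055100400
  rot[10] = 00$0551004005
  rot[11] = 0$05510040050
  rot[12] = $055100400500
Sorted (with $ < everything):
  sorted[0] = $055100400500
  sorted[1] = 0$05510040050
  sorted[2] = 00$0551004005
  sorted[3] = 00400500$0551
  sorted[4] = 00500$0551004
  sorted[5] = 0400500$05510
  sorted[6] = 0500$05510040
  sorted[7] = 055100400500$
  sorted[8] = 100400500$055
  sorted[9] = 400500$055100
  sorted[10] = 500$055100400
  sorted[11] = 5100400500$05
  sorted[12] = 55100400500$0
sorted[9] = 400500$055100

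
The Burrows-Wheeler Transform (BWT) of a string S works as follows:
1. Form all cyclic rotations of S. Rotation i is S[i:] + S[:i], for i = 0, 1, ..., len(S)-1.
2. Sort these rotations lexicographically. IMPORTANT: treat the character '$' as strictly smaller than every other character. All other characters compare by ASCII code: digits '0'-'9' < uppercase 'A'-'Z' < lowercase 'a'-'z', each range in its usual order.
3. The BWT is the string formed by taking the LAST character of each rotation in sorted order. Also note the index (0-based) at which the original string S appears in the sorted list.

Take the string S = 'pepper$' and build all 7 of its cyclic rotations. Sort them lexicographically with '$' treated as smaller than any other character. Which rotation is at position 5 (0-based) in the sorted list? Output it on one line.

All 7 rotations (rotation i = S[i:]+S[:i]):
  rot[0] = pepper$
  rot[1] = epper$p
  rot[2] = pper$pe
  rot[3] = per$pep
  rot[4] = er$pepp
  rot[5] = r$peppe
  rot[6] = $pepper
Sorted (with $ < everything):
  sorted[0] = $pepper
  sorted[1] = epper$p
  sorted[2] = er$pepp
  sorted[3] = pepper$
  sorted[4] = per$pep
  sorted[5] = pper$pe
  sorted[6] = r$peppe
sorted[5] = pper$pe

Answer: pper$pe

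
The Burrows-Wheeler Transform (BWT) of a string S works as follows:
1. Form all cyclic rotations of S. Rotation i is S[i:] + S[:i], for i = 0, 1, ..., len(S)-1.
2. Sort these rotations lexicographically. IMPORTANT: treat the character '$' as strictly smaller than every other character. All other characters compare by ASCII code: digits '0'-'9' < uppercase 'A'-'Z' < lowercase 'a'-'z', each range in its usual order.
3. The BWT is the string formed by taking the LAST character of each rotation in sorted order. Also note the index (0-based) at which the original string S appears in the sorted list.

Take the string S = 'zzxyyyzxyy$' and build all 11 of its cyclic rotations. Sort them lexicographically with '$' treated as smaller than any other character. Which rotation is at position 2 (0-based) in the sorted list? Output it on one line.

Answer: xyyyzxyy$zz

Derivation:
All 11 rotations (rotation i = S[i:]+S[:i]):
  rot[0] = zzxyyyzxyy$
  rot[1] = zxyyyzxyy$z
  rot[2] = xyyyzxyy$zz
  rot[3] = yyyzxyy$zzx
  rot[4] = yyzxyy$zzxy
  rot[5] = yzxyy$zzxyy
  rot[6] = zxyy$zzxyyy
  rot[7] = xyy$zzxyyyz
  rot[8] = yy$zzxyyyzx
  rot[9] = y$zzxyyyzxy
  rot[10] = $zzxyyyzxyy
Sorted (with $ < everything):
  sorted[0] = $zzxyyyzxyy
  sorted[1] = xyy$zzxyyyz
  sorted[2] = xyyyzxyy$zz
  sorted[3] = y$zzxyyyzxy
  sorted[4] = yy$zzxyyyzx
  sorted[5] = yyyzxyy$zzx
  sorted[6] = yyzxyy$zzxy
  sorted[7] = yzxyy$zzxyy
  sorted[8] = zxyy$zzxyyy
  sorted[9] = zxyyyzxyy$z
  sorted[10] = zzxyyyzxyy$
sorted[2] = xyyyzxyy$zz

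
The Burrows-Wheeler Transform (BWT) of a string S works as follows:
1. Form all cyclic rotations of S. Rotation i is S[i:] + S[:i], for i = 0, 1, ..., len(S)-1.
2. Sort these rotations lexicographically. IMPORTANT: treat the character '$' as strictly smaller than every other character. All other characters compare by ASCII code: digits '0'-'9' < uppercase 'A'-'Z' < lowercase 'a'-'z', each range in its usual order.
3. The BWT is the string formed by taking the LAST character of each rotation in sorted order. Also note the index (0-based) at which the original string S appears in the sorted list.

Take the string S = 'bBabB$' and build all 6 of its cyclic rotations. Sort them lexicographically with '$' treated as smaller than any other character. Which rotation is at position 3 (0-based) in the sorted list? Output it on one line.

Answer: abB$bB

Derivation:
All 6 rotations (rotation i = S[i:]+S[:i]):
  rot[0] = bBabB$
  rot[1] = BabB$b
  rot[2] = abB$bB
  rot[3] = bB$bBa
  rot[4] = B$bBab
  rot[5] = $bBabB
Sorted (with $ < everything):
  sorted[0] = $bBabB
  sorted[1] = B$bBab
  sorted[2] = BabB$b
  sorted[3] = abB$bB
  sorted[4] = bB$bBa
  sorted[5] = bBabB$
sorted[3] = abB$bB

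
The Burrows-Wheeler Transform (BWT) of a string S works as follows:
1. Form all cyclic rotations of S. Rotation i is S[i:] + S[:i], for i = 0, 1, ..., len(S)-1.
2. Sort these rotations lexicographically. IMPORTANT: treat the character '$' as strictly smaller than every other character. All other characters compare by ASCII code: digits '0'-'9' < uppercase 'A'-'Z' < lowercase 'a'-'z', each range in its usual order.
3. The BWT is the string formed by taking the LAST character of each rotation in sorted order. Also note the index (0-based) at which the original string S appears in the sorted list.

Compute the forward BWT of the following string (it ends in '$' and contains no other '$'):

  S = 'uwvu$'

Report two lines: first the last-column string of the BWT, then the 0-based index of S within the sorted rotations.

All 5 rotations (rotation i = S[i:]+S[:i]):
  rot[0] = uwvu$
  rot[1] = wvu$u
  rot[2] = vu$uw
  rot[3] = u$uwv
  rot[4] = $uwvu
Sorted (with $ < everything):
  sorted[0] = $uwvu  (last char: 'u')
  sorted[1] = u$uwv  (last char: 'v')
  sorted[2] = uwvu$  (last char: '$')
  sorted[3] = vu$uw  (last char: 'w')
  sorted[4] = wvu$u  (last char: 'u')
Last column: uv$wu
Original string S is at sorted index 2

Answer: uv$wu
2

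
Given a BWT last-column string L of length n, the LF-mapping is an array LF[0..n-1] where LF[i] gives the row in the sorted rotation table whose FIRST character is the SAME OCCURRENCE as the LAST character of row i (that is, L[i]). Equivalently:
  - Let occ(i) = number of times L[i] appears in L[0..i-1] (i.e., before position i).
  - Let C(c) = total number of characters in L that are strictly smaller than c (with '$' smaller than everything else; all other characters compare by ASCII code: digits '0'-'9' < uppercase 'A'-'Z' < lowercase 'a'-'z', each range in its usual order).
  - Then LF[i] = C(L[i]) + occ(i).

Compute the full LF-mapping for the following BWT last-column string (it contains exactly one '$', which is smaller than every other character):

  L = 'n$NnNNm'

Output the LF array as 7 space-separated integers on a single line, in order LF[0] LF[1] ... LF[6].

Answer: 5 0 1 6 2 3 4

Derivation:
Char counts: '$':1, 'N':3, 'm':1, 'n':2
C (first-col start): C('$')=0, C('N')=1, C('m')=4, C('n')=5
L[0]='n': occ=0, LF[0]=C('n')+0=5+0=5
L[1]='$': occ=0, LF[1]=C('$')+0=0+0=0
L[2]='N': occ=0, LF[2]=C('N')+0=1+0=1
L[3]='n': occ=1, LF[3]=C('n')+1=5+1=6
L[4]='N': occ=1, LF[4]=C('N')+1=1+1=2
L[5]='N': occ=2, LF[5]=C('N')+2=1+2=3
L[6]='m': occ=0, LF[6]=C('m')+0=4+0=4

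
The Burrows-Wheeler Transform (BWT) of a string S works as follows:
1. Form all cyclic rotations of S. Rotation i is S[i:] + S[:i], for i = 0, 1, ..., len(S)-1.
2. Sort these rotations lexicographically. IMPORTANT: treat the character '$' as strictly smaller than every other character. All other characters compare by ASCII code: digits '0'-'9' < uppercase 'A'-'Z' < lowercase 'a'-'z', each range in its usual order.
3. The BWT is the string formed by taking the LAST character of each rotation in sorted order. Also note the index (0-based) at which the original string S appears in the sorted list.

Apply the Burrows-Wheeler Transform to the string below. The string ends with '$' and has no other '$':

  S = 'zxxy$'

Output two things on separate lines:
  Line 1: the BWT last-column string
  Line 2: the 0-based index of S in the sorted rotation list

All 5 rotations (rotation i = S[i:]+S[:i]):
  rot[0] = zxxy$
  rot[1] = xxy$z
  rot[2] = xy$zx
  rot[3] = y$zxx
  rot[4] = $zxxy
Sorted (with $ < everything):
  sorted[0] = $zxxy  (last char: 'y')
  sorted[1] = xxy$z  (last char: 'z')
  sorted[2] = xy$zx  (last char: 'x')
  sorted[3] = y$zxx  (last char: 'x')
  sorted[4] = zxxy$  (last char: '$')
Last column: yzxx$
Original string S is at sorted index 4

Answer: yzxx$
4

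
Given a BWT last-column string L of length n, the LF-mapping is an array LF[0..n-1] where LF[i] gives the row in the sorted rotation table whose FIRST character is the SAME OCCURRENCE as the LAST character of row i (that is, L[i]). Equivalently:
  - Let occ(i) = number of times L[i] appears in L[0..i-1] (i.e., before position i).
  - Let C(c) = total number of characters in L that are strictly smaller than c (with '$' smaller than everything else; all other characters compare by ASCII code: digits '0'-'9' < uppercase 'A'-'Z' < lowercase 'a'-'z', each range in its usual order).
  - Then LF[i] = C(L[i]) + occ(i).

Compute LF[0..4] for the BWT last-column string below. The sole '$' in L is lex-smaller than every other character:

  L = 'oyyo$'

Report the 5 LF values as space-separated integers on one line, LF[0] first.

Answer: 1 3 4 2 0

Derivation:
Char counts: '$':1, 'o':2, 'y':2
C (first-col start): C('$')=0, C('o')=1, C('y')=3
L[0]='o': occ=0, LF[0]=C('o')+0=1+0=1
L[1]='y': occ=0, LF[1]=C('y')+0=3+0=3
L[2]='y': occ=1, LF[2]=C('y')+1=3+1=4
L[3]='o': occ=1, LF[3]=C('o')+1=1+1=2
L[4]='$': occ=0, LF[4]=C('$')+0=0+0=0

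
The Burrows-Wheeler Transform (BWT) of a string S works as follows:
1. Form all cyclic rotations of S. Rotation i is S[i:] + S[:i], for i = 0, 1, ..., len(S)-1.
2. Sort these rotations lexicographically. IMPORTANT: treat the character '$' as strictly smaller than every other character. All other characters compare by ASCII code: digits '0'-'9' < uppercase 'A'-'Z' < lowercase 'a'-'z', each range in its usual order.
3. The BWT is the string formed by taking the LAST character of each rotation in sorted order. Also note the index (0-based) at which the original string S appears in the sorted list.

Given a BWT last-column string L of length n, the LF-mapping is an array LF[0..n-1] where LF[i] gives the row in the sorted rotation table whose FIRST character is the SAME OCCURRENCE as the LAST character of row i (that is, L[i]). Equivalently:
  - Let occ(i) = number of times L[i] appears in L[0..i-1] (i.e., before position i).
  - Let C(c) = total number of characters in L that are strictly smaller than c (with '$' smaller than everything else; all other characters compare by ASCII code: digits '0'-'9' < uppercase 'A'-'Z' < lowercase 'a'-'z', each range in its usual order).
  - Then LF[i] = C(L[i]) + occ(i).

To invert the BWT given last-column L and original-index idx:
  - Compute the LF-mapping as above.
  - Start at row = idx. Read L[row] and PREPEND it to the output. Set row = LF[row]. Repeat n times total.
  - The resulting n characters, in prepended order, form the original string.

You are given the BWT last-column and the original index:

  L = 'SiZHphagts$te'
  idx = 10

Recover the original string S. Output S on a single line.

Answer: spaghettiHZS$

Derivation:
LF mapping: 2 8 3 1 9 7 4 6 11 10 0 12 5
Walk LF starting at row 10, prepending L[row]:
  step 1: row=10, L[10]='$', prepend. Next row=LF[10]=0
  step 2: row=0, L[0]='S', prepend. Next row=LF[0]=2
  step 3: row=2, L[2]='Z', prepend. Next row=LF[2]=3
  step 4: row=3, L[3]='H', prepend. Next row=LF[3]=1
  step 5: row=1, L[1]='i', prepend. Next row=LF[1]=8
  step 6: row=8, L[8]='t', prepend. Next row=LF[8]=11
  step 7: row=11, L[11]='t', prepend. Next row=LF[11]=12
  step 8: row=12, L[12]='e', prepend. Next row=LF[12]=5
  step 9: row=5, L[5]='h', prepend. Next row=LF[5]=7
  step 10: row=7, L[7]='g', prepend. Next row=LF[7]=6
  step 11: row=6, L[6]='a', prepend. Next row=LF[6]=4
  step 12: row=4, L[4]='p', prepend. Next row=LF[4]=9
  step 13: row=9, L[9]='s', prepend. Next row=LF[9]=10
Reversed output: spaghettiHZS$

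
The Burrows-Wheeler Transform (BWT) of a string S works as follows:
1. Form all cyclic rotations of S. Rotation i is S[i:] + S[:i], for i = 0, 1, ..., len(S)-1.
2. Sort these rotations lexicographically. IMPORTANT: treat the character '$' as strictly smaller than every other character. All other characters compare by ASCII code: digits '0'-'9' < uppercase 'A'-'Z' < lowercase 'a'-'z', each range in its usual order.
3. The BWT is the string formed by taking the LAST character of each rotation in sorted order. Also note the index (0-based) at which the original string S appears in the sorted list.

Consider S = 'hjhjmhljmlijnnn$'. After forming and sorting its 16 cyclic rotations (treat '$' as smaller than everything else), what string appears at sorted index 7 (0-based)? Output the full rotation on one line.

Answer: jmlijnnn$hjhjmhl

Derivation:
All 16 rotations (rotation i = S[i:]+S[:i]):
  rot[0] = hjhjmhljmlijnnn$
  rot[1] = jhjmhljmlijnnn$h
  rot[2] = hjmhljmlijnnn$hj
  rot[3] = jmhljmlijnnn$hjh
  rot[4] = mhljmlijnnn$hjhj
  rot[5] = hljmlijnnn$hjhjm
  rot[6] = ljmlijnnn$hjhjmh
  rot[7] = jmlijnnn$hjhjmhl
  rot[8] = mlijnnn$hjhjmhlj
  rot[9] = lijnnn$hjhjmhljm
  rot[10] = ijnnn$hjhjmhljml
  rot[11] = jnnn$hjhjmhljmli
  rot[12] = nnn$hjhjmhljmlij
  rot[13] = nn$hjhjmhljmlijn
  rot[14] = n$hjhjmhljmlijnn
  rot[15] = $hjhjmhljmlijnnn
Sorted (with $ < everything):
  sorted[0] = $hjhjmhljmlijnnn
  sorted[1] = hjhjmhljmlijnnn$
  sorted[2] = hjmhljmlijnnn$hj
  sorted[3] = hljmlijnnn$hjhjm
  sorted[4] = ijnnn$hjhjmhljml
  sorted[5] = jhjmhljmlijnnn$h
  sorted[6] = jmhljmlijnnn$hjh
  sorted[7] = jmlijnnn$hjhjmhl
  sorted[8] = jnnn$hjhjmhljmli
  sorted[9] = lijnnn$hjhjmhljm
  sorted[10] = ljmlijnnn$hjhjmh
  sorted[11] = mhljmlijnnn$hjhj
  sorted[12] = mlijnnn$hjhjmhlj
  sorted[13] = n$hjhjmhljmlijnn
  sorted[14] = nn$hjhjmhljmlijn
  sorted[15] = nnn$hjhjmhljmlij
sorted[7] = jmlijnnn$hjhjmhl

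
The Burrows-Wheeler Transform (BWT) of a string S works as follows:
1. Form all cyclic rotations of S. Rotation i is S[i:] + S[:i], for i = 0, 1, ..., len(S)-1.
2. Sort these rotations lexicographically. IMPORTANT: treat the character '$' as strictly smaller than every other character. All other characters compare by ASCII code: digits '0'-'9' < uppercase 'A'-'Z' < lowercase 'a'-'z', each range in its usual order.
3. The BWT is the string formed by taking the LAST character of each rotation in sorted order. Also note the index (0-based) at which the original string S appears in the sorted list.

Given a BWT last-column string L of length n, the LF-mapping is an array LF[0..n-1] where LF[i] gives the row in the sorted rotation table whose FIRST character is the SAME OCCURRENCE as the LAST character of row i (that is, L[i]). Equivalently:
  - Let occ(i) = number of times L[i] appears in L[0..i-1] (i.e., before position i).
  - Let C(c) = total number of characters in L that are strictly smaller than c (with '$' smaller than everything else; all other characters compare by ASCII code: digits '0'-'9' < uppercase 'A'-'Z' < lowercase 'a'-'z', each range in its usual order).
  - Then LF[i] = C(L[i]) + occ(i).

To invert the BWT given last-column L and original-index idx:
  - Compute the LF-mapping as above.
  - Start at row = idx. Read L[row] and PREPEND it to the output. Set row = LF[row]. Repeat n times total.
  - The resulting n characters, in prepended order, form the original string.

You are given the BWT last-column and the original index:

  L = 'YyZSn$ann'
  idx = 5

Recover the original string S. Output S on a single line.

LF mapping: 2 8 3 1 5 0 4 6 7
Walk LF starting at row 5, prepending L[row]:
  step 1: row=5, L[5]='$', prepend. Next row=LF[5]=0
  step 2: row=0, L[0]='Y', prepend. Next row=LF[0]=2
  step 3: row=2, L[2]='Z', prepend. Next row=LF[2]=3
  step 4: row=3, L[3]='S', prepend. Next row=LF[3]=1
  step 5: row=1, L[1]='y', prepend. Next row=LF[1]=8
  step 6: row=8, L[8]='n', prepend. Next row=LF[8]=7
  step 7: row=7, L[7]='n', prepend. Next row=LF[7]=6
  step 8: row=6, L[6]='a', prepend. Next row=LF[6]=4
  step 9: row=4, L[4]='n', prepend. Next row=LF[4]=5
Reversed output: nannySZY$

Answer: nannySZY$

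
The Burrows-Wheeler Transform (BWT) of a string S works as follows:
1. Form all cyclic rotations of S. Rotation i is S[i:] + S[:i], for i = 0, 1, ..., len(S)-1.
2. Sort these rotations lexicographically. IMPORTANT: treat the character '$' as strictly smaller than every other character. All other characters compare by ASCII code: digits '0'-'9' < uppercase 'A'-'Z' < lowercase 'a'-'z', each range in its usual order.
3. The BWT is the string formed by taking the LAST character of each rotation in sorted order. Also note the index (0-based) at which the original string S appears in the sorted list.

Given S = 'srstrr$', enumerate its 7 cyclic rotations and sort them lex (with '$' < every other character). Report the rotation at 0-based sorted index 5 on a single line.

All 7 rotations (rotation i = S[i:]+S[:i]):
  rot[0] = srstrr$
  rot[1] = rstrr$s
  rot[2] = strr$sr
  rot[3] = trr$srs
  rot[4] = rr$srst
  rot[5] = r$srstr
  rot[6] = $srstrr
Sorted (with $ < everything):
  sorted[0] = $srstrr
  sorted[1] = r$srstr
  sorted[2] = rr$srst
  sorted[3] = rstrr$s
  sorted[4] = srstrr$
  sorted[5] = strr$sr
  sorted[6] = trr$srs
sorted[5] = strr$sr

Answer: strr$sr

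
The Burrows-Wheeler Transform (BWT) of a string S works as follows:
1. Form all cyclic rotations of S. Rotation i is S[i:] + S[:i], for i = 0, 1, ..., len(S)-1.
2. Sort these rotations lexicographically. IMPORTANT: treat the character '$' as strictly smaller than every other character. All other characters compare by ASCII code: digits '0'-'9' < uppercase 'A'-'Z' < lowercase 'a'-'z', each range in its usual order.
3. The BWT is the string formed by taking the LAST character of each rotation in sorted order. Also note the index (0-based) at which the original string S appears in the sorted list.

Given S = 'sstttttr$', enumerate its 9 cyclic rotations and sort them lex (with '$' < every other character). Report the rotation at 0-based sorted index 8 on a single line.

Answer: tttttr$ss

Derivation:
All 9 rotations (rotation i = S[i:]+S[:i]):
  rot[0] = sstttttr$
  rot[1] = stttttr$s
  rot[2] = tttttr$ss
  rot[3] = ttttr$sst
  rot[4] = tttr$sstt
  rot[5] = ttr$ssttt
  rot[6] = tr$sstttt
  rot[7] = r$ssttttt
  rot[8] = $sstttttr
Sorted (with $ < everything):
  sorted[0] = $sstttttr
  sorted[1] = r$ssttttt
  sorted[2] = sstttttr$
  sorted[3] = stttttr$s
  sorted[4] = tr$sstttt
  sorted[5] = ttr$ssttt
  sorted[6] = tttr$sstt
  sorted[7] = ttttr$sst
  sorted[8] = tttttr$ss
sorted[8] = tttttr$ss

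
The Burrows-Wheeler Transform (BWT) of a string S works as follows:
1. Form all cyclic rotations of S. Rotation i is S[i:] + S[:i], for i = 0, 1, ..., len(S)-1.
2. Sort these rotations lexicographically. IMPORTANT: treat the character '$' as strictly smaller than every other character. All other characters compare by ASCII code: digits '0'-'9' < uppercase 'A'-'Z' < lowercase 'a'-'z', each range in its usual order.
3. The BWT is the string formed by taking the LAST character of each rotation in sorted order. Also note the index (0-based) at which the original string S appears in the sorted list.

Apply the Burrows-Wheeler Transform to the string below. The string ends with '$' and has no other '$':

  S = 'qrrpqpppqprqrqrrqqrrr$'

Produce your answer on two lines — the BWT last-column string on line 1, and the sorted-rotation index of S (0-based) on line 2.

All 22 rotations (rotation i = S[i:]+S[:i]):
  rot[0] = qrrpqpppqprqrqrrqqrrr$
  rot[1] = rrpqpppqprqrqrrqqrrr$q
  rot[2] = rpqpppqprqrqrrqqrrr$qr
  rot[3] = pqpppqprqrqrrqqrrr$qrr
  rot[4] = qpppqprqrqrrqqrrr$qrrp
  rot[5] = pppqprqrqrrqqrrr$qrrpq
  rot[6] = ppqprqrqrrqqrrr$qrrpqp
  rot[7] = pqprqrqrrqqrrr$qrrpqpp
  rot[8] = qprqrqrrqqrrr$qrrpqppp
  rot[9] = prqrqrrqqrrr$qrrpqpppq
  rot[10] = rqrqrrqqrrr$qrrpqpppqp
  rot[11] = qrqrrqqrrr$qrrpqpppqpr
  rot[12] = rqrrqqrrr$qrrpqpppqprq
  rot[13] = qrrqqrrr$qrrpqpppqprqr
  rot[14] = rrqqrrr$qrrpqpppqprqrq
  rot[15] = rqqrrr$qrrpqpppqprqrqr
  rot[16] = qqrrr$qrrpqpppqprqrqrr
  rot[17] = qrrr$qrrpqpppqprqrqrrq
  rot[18] = rrr$qrrpqpppqprqrqrrqq
  rot[19] = rr$qrrpqpppqprqrqrrqqr
  rot[20] = r$qrrpqpppqprqrqrrqqrr
  rot[21] = $qrrpqpppqprqrqrrqqrrr
Sorted (with $ < everything):
  sorted[0] = $qrrpqpppqprqrqrrqqrrr  (last char: 'r')
  sorted[1] = pppqprqrqrrqqrrr$qrrpq  (last char: 'q')
  sorted[2] = ppqprqrqrrqqrrr$qrrpqp  (last char: 'p')
  sorted[3] = pqpppqprqrqrrqqrrr$qrr  (last char: 'r')
  sorted[4] = pqprqrqrrqqrrr$qrrpqpp  (last char: 'p')
  sorted[5] = prqrqrrqqrrr$qrrpqpppq  (last char: 'q')
  sorted[6] = qpppqprqrqrrqqrrr$qrrp  (last char: 'p')
  sorted[7] = qprqrqrrqqrrr$qrrpqppp  (last char: 'p')
  sorted[8] = qqrrr$qrrpqpppqprqrqrr  (last char: 'r')
  sorted[9] = qrqrrqqrrr$qrrpqpppqpr  (last char: 'r')
  sorted[10] = qrrpqpppqprqrqrrqqrrr$  (last char: '$')
  sorted[11] = qrrqqrrr$qrrpqpppqprqr  (last char: 'r')
  sorted[12] = qrrr$qrrpqpppqprqrqrrq  (last char: 'q')
  sorted[13] = r$qrrpqpppqprqrqrrqqrr  (last char: 'r')
  sorted[14] = rpqpppqprqrqrrqqrrr$qr  (last char: 'r')
  sorted[15] = rqqrrr$qrrpqpppqprqrqr  (last char: 'r')
  sorted[16] = rqrqrrqqrrr$qrrpqpppqp  (last char: 'p')
  sorted[17] = rqrrqqrrr$qrrpqpppqprq  (last char: 'q')
  sorted[18] = rr$qrrpqpppqprqrqrrqqr  (last char: 'r')
  sorted[19] = rrpqpppqprqrqrrqqrrr$q  (last char: 'q')
  sorted[20] = rrqqrrr$qrrpqpppqprqrq  (last char: 'q')
  sorted[21] = rrr$qrrpqpppqprqrqrrqq  (last char: 'q')
Last column: rqprpqpprr$rqrrrpqrqqq
Original string S is at sorted index 10

Answer: rqprpqpprr$rqrrrpqrqqq
10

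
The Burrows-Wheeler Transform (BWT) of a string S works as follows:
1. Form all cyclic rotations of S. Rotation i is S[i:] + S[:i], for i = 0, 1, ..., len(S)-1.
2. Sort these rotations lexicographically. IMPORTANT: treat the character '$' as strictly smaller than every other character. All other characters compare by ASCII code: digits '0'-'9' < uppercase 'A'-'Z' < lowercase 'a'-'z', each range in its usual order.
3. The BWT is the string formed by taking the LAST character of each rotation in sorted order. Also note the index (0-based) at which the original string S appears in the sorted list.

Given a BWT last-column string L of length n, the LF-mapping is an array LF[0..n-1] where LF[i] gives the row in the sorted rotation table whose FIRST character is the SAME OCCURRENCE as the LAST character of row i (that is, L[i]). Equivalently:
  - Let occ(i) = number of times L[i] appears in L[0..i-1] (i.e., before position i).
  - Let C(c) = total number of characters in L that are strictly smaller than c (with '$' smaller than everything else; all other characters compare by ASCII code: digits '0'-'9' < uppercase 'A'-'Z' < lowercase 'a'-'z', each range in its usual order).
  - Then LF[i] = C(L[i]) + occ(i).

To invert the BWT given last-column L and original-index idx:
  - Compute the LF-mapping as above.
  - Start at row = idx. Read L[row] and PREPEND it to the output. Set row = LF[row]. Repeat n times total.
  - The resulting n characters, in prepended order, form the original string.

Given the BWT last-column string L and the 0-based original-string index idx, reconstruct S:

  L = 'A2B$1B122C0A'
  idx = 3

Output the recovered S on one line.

LF mapping: 7 4 9 0 2 10 3 5 6 11 1 8
Walk LF starting at row 3, prepending L[row]:
  step 1: row=3, L[3]='$', prepend. Next row=LF[3]=0
  step 2: row=0, L[0]='A', prepend. Next row=LF[0]=7
  step 3: row=7, L[7]='2', prepend. Next row=LF[7]=5
  step 4: row=5, L[5]='B', prepend. Next row=LF[5]=10
  step 5: row=10, L[10]='0', prepend. Next row=LF[10]=1
  step 6: row=1, L[1]='2', prepend. Next row=LF[1]=4
  step 7: row=4, L[4]='1', prepend. Next row=LF[4]=2
  step 8: row=2, L[2]='B', prepend. Next row=LF[2]=9
  step 9: row=9, L[9]='C', prepend. Next row=LF[9]=11
  step 10: row=11, L[11]='A', prepend. Next row=LF[11]=8
  step 11: row=8, L[8]='2', prepend. Next row=LF[8]=6
  step 12: row=6, L[6]='1', prepend. Next row=LF[6]=3
Reversed output: 12ACB120B2A$

Answer: 12ACB120B2A$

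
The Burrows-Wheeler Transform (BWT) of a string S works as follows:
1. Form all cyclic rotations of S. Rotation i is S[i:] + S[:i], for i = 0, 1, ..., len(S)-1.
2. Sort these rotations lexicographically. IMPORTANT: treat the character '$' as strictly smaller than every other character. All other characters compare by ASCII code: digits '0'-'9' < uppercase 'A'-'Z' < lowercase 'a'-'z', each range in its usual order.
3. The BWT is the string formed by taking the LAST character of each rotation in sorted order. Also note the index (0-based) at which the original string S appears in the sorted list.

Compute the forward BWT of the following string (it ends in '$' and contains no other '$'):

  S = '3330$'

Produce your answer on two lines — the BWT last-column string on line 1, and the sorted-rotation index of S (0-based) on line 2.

All 5 rotations (rotation i = S[i:]+S[:i]):
  rot[0] = 3330$
  rot[1] = 330$3
  rot[2] = 30$33
  rot[3] = 0$333
  rot[4] = $3330
Sorted (with $ < everything):
  sorted[0] = $3330  (last char: '0')
  sorted[1] = 0$333  (last char: '3')
  sorted[2] = 30$33  (last char: '3')
  sorted[3] = 330$3  (last char: '3')
  sorted[4] = 3330$  (last char: '$')
Last column: 0333$
Original string S is at sorted index 4

Answer: 0333$
4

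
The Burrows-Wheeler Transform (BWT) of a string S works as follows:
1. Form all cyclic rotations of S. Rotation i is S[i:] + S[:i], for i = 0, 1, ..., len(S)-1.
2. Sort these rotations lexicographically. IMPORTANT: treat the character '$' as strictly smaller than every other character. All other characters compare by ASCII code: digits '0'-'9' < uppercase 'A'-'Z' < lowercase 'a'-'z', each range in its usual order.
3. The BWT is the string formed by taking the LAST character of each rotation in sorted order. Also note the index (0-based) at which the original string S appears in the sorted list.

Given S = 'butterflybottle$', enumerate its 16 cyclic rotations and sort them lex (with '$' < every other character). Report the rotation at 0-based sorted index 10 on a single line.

Answer: terflybottle$but

Derivation:
All 16 rotations (rotation i = S[i:]+S[:i]):
  rot[0] = butterflybottle$
  rot[1] = utterflybottle$b
  rot[2] = tterflybottle$bu
  rot[3] = terflybottle$but
  rot[4] = erflybottle$butt
  rot[5] = rflybottle$butte
  rot[6] = flybottle$butter
  rot[7] = lybottle$butterf
  rot[8] = ybottle$butterfl
  rot[9] = bottle$butterfly
  rot[10] = ottle$butterflyb
  rot[11] = ttle$butterflybo
  rot[12] = tle$butterflybot
  rot[13] = le$butterflybott
  rot[14] = e$butterflybottl
  rot[15] = $butterflybottle
Sorted (with $ < everything):
  sorted[0] = $butterflybottle
  sorted[1] = bottle$butterfly
  sorted[2] = butterflybottle$
  sorted[3] = e$butterflybottl
  sorted[4] = erflybottle$butt
  sorted[5] = flybottle$butter
  sorted[6] = le$butterflybott
  sorted[7] = lybottle$butterf
  sorted[8] = ottle$butterflyb
  sorted[9] = rflybottle$butte
  sorted[10] = terflybottle$but
  sorted[11] = tle$butterflybot
  sorted[12] = tterflybottle$bu
  sorted[13] = ttle$butterflybo
  sorted[14] = utterflybottle$b
  sorted[15] = ybottle$butterfl
sorted[10] = terflybottle$but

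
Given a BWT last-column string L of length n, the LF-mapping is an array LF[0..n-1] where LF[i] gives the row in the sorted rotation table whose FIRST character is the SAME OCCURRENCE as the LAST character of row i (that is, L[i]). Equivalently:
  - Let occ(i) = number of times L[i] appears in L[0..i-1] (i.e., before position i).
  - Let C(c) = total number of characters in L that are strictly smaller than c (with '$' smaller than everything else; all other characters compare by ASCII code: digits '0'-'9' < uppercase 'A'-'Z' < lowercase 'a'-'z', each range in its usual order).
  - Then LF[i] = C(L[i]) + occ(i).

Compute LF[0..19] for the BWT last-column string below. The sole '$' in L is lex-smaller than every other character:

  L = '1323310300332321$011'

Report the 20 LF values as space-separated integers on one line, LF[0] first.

Answer: 5 13 10 14 15 6 1 16 2 3 17 18 11 19 12 7 0 4 8 9

Derivation:
Char counts: '$':1, '0':4, '1':5, '2':3, '3':7
C (first-col start): C('$')=0, C('0')=1, C('1')=5, C('2')=10, C('3')=13
L[0]='1': occ=0, LF[0]=C('1')+0=5+0=5
L[1]='3': occ=0, LF[1]=C('3')+0=13+0=13
L[2]='2': occ=0, LF[2]=C('2')+0=10+0=10
L[3]='3': occ=1, LF[3]=C('3')+1=13+1=14
L[4]='3': occ=2, LF[4]=C('3')+2=13+2=15
L[5]='1': occ=1, LF[5]=C('1')+1=5+1=6
L[6]='0': occ=0, LF[6]=C('0')+0=1+0=1
L[7]='3': occ=3, LF[7]=C('3')+3=13+3=16
L[8]='0': occ=1, LF[8]=C('0')+1=1+1=2
L[9]='0': occ=2, LF[9]=C('0')+2=1+2=3
L[10]='3': occ=4, LF[10]=C('3')+4=13+4=17
L[11]='3': occ=5, LF[11]=C('3')+5=13+5=18
L[12]='2': occ=1, LF[12]=C('2')+1=10+1=11
L[13]='3': occ=6, LF[13]=C('3')+6=13+6=19
L[14]='2': occ=2, LF[14]=C('2')+2=10+2=12
L[15]='1': occ=2, LF[15]=C('1')+2=5+2=7
L[16]='$': occ=0, LF[16]=C('$')+0=0+0=0
L[17]='0': occ=3, LF[17]=C('0')+3=1+3=4
L[18]='1': occ=3, LF[18]=C('1')+3=5+3=8
L[19]='1': occ=4, LF[19]=C('1')+4=5+4=9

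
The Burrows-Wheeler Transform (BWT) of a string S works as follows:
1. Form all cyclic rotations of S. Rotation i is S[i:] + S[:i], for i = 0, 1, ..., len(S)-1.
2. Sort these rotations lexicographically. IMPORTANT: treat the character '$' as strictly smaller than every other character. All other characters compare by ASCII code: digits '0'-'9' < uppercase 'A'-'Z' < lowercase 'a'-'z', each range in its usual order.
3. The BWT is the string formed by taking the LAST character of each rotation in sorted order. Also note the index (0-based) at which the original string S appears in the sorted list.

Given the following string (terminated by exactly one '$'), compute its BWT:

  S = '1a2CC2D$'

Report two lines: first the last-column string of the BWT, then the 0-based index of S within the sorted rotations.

Answer: D$aCC221
1

Derivation:
All 8 rotations (rotation i = S[i:]+S[:i]):
  rot[0] = 1a2CC2D$
  rot[1] = a2CC2D$1
  rot[2] = 2CC2D$1a
  rot[3] = CC2D$1a2
  rot[4] = C2D$1a2C
  rot[5] = 2D$1a2CC
  rot[6] = D$1a2CC2
  rot[7] = $1a2CC2D
Sorted (with $ < everything):
  sorted[0] = $1a2CC2D  (last char: 'D')
  sorted[1] = 1a2CC2D$  (last char: '$')
  sorted[2] = 2CC2D$1a  (last char: 'a')
  sorted[3] = 2D$1a2CC  (last char: 'C')
  sorted[4] = C2D$1a2C  (last char: 'C')
  sorted[5] = CC2D$1a2  (last char: '2')
  sorted[6] = D$1a2CC2  (last char: '2')
  sorted[7] = a2CC2D$1  (last char: '1')
Last column: D$aCC221
Original string S is at sorted index 1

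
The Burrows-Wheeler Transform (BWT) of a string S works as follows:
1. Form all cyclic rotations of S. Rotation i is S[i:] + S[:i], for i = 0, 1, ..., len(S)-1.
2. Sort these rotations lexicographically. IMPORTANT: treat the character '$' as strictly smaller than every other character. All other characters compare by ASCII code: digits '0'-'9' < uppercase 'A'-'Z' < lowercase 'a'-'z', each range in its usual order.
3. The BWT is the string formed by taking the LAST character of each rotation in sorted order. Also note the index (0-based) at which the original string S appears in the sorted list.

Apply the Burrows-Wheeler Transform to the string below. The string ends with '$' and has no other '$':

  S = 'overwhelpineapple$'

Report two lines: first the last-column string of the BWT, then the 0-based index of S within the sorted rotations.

Answer: eelnhvwppei$lpaeor
11

Derivation:
All 18 rotations (rotation i = S[i:]+S[:i]):
  rot[0] = overwhelpineapple$
  rot[1] = verwhelpineapple$o
  rot[2] = erwhelpineapple$ov
  rot[3] = rwhelpineapple$ove
  rot[4] = whelpineapple$over
  rot[5] = helpineapple$overw
  rot[6] = elpineapple$overwh
  rot[7] = lpineapple$overwhe
  rot[8] = pineapple$overwhel
  rot[9] = ineapple$overwhelp
  rot[10] = neapple$overwhelpi
  rot[11] = eapple$overwhelpin
  rot[12] = apple$overwhelpine
  rot[13] = pple$overwhelpinea
  rot[14] = ple$overwhelpineap
  rot[15] = le$overwhelpineapp
  rot[16] = e$overwhelpineappl
  rot[17] = $overwhelpineapple
Sorted (with $ < everything):
  sorted[0] = $overwhelpineapple  (last char: 'e')
  sorted[1] = apple$overwhelpine  (last char: 'e')
  sorted[2] = e$overwhelpineappl  (last char: 'l')
  sorted[3] = eapple$overwhelpin  (last char: 'n')
  sorted[4] = elpineapple$overwh  (last char: 'h')
  sorted[5] = erwhelpineapple$ov  (last char: 'v')
  sorted[6] = helpineapple$overw  (last char: 'w')
  sorted[7] = ineapple$overwhelp  (last char: 'p')
  sorted[8] = le$overwhelpineapp  (last char: 'p')
  sorted[9] = lpineapple$overwhe  (last char: 'e')
  sorted[10] = neapple$overwhelpi  (last char: 'i')
  sorted[11] = overwhelpineapple$  (last char: '$')
  sorted[12] = pineapple$overwhel  (last char: 'l')
  sorted[13] = ple$overwhelpineap  (last char: 'p')
  sorted[14] = pple$overwhelpinea  (last char: 'a')
  sorted[15] = rwhelpineapple$ove  (last char: 'e')
  sorted[16] = verwhelpineapple$o  (last char: 'o')
  sorted[17] = whelpineapple$over  (last char: 'r')
Last column: eelnhvwppei$lpaeor
Original string S is at sorted index 11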